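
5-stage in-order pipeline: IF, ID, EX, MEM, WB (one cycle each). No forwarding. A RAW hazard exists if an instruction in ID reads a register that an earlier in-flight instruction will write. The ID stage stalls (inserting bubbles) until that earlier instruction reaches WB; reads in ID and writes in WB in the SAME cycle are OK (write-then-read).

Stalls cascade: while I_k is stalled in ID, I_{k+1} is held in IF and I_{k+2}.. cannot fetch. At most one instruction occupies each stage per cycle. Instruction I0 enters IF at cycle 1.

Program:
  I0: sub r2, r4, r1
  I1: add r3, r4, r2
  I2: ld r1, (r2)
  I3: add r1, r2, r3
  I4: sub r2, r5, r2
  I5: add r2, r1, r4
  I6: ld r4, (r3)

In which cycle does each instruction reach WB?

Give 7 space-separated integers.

Answer: 5 8 9 11 12 14 15

Derivation:
I0 sub r2 <- r4,r1: IF@1 ID@2 stall=0 (-) EX@3 MEM@4 WB@5
I1 add r3 <- r4,r2: IF@2 ID@3 stall=2 (RAW on I0.r2 (WB@5)) EX@6 MEM@7 WB@8
I2 ld r1 <- r2: IF@3 ID@6 stall=0 (-) EX@7 MEM@8 WB@9
I3 add r1 <- r2,r3: IF@6 ID@7 stall=1 (RAW on I1.r3 (WB@8)) EX@9 MEM@10 WB@11
I4 sub r2 <- r5,r2: IF@7 ID@9 stall=0 (-) EX@10 MEM@11 WB@12
I5 add r2 <- r1,r4: IF@9 ID@10 stall=1 (RAW on I3.r1 (WB@11)) EX@12 MEM@13 WB@14
I6 ld r4 <- r3: IF@10 ID@12 stall=0 (-) EX@13 MEM@14 WB@15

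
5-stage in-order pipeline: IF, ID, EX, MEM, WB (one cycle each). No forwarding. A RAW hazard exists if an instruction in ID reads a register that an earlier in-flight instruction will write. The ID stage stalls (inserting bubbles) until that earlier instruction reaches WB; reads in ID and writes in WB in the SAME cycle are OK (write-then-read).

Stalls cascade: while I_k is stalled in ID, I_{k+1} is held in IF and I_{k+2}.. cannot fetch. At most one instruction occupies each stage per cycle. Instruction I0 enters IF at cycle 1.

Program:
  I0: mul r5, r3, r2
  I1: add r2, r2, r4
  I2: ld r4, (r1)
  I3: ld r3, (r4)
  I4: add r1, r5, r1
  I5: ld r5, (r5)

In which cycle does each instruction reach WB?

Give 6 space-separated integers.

I0 mul r5 <- r3,r2: IF@1 ID@2 stall=0 (-) EX@3 MEM@4 WB@5
I1 add r2 <- r2,r4: IF@2 ID@3 stall=0 (-) EX@4 MEM@5 WB@6
I2 ld r4 <- r1: IF@3 ID@4 stall=0 (-) EX@5 MEM@6 WB@7
I3 ld r3 <- r4: IF@4 ID@5 stall=2 (RAW on I2.r4 (WB@7)) EX@8 MEM@9 WB@10
I4 add r1 <- r5,r1: IF@5 ID@8 stall=0 (-) EX@9 MEM@10 WB@11
I5 ld r5 <- r5: IF@8 ID@9 stall=0 (-) EX@10 MEM@11 WB@12

Answer: 5 6 7 10 11 12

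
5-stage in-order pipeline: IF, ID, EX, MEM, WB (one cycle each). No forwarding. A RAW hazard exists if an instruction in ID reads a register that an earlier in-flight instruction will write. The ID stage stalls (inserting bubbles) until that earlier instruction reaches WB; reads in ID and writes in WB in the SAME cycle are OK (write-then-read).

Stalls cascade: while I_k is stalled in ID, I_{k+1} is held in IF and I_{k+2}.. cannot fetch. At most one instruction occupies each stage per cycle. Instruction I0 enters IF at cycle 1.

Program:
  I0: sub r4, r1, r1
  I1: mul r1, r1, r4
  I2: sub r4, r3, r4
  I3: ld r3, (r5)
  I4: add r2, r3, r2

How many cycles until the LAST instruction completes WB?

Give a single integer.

I0 sub r4 <- r1,r1: IF@1 ID@2 stall=0 (-) EX@3 MEM@4 WB@5
I1 mul r1 <- r1,r4: IF@2 ID@3 stall=2 (RAW on I0.r4 (WB@5)) EX@6 MEM@7 WB@8
I2 sub r4 <- r3,r4: IF@3 ID@6 stall=0 (-) EX@7 MEM@8 WB@9
I3 ld r3 <- r5: IF@6 ID@7 stall=0 (-) EX@8 MEM@9 WB@10
I4 add r2 <- r3,r2: IF@7 ID@8 stall=2 (RAW on I3.r3 (WB@10)) EX@11 MEM@12 WB@13

Answer: 13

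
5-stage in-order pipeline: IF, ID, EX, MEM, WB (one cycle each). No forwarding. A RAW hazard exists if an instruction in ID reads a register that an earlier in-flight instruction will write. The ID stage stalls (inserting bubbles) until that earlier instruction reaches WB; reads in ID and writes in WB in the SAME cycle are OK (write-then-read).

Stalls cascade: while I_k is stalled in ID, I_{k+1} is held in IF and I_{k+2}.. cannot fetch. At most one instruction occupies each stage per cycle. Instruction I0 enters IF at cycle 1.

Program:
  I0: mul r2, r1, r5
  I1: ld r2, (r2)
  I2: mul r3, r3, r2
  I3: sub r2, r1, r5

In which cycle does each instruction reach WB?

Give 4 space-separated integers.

Answer: 5 8 11 12

Derivation:
I0 mul r2 <- r1,r5: IF@1 ID@2 stall=0 (-) EX@3 MEM@4 WB@5
I1 ld r2 <- r2: IF@2 ID@3 stall=2 (RAW on I0.r2 (WB@5)) EX@6 MEM@7 WB@8
I2 mul r3 <- r3,r2: IF@3 ID@6 stall=2 (RAW on I1.r2 (WB@8)) EX@9 MEM@10 WB@11
I3 sub r2 <- r1,r5: IF@6 ID@9 stall=0 (-) EX@10 MEM@11 WB@12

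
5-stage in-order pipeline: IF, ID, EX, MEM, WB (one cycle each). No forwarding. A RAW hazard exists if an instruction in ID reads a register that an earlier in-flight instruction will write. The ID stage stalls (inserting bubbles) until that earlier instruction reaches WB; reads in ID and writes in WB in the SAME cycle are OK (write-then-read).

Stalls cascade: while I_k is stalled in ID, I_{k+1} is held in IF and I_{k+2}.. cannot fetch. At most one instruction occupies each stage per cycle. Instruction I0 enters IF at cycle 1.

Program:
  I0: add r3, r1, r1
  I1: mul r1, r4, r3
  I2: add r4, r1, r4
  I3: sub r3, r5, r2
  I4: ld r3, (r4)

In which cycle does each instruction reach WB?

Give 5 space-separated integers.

Answer: 5 8 11 12 14

Derivation:
I0 add r3 <- r1,r1: IF@1 ID@2 stall=0 (-) EX@3 MEM@4 WB@5
I1 mul r1 <- r4,r3: IF@2 ID@3 stall=2 (RAW on I0.r3 (WB@5)) EX@6 MEM@7 WB@8
I2 add r4 <- r1,r4: IF@3 ID@6 stall=2 (RAW on I1.r1 (WB@8)) EX@9 MEM@10 WB@11
I3 sub r3 <- r5,r2: IF@6 ID@9 stall=0 (-) EX@10 MEM@11 WB@12
I4 ld r3 <- r4: IF@9 ID@10 stall=1 (RAW on I2.r4 (WB@11)) EX@12 MEM@13 WB@14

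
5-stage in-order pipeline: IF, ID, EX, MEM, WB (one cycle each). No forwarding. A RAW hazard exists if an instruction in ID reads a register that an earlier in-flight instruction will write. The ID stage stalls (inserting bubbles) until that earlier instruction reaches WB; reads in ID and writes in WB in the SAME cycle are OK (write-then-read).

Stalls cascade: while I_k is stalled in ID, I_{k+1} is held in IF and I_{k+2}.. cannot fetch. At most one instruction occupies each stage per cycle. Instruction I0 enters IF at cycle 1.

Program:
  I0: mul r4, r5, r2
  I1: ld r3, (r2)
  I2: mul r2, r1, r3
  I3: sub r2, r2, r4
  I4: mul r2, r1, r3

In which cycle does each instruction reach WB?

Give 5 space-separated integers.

I0 mul r4 <- r5,r2: IF@1 ID@2 stall=0 (-) EX@3 MEM@4 WB@5
I1 ld r3 <- r2: IF@2 ID@3 stall=0 (-) EX@4 MEM@5 WB@6
I2 mul r2 <- r1,r3: IF@3 ID@4 stall=2 (RAW on I1.r3 (WB@6)) EX@7 MEM@8 WB@9
I3 sub r2 <- r2,r4: IF@4 ID@7 stall=2 (RAW on I2.r2 (WB@9)) EX@10 MEM@11 WB@12
I4 mul r2 <- r1,r3: IF@7 ID@10 stall=0 (-) EX@11 MEM@12 WB@13

Answer: 5 6 9 12 13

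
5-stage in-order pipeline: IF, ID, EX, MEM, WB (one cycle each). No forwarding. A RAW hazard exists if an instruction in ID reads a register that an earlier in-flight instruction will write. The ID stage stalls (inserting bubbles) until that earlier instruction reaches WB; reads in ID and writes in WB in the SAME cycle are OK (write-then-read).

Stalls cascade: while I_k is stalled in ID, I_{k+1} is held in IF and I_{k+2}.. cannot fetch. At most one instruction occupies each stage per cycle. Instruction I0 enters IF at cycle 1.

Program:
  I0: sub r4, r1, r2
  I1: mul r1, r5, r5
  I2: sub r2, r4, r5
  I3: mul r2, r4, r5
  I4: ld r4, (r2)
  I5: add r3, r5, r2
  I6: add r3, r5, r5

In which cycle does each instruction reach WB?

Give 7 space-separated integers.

Answer: 5 6 8 9 12 13 14

Derivation:
I0 sub r4 <- r1,r2: IF@1 ID@2 stall=0 (-) EX@3 MEM@4 WB@5
I1 mul r1 <- r5,r5: IF@2 ID@3 stall=0 (-) EX@4 MEM@5 WB@6
I2 sub r2 <- r4,r5: IF@3 ID@4 stall=1 (RAW on I0.r4 (WB@5)) EX@6 MEM@7 WB@8
I3 mul r2 <- r4,r5: IF@4 ID@6 stall=0 (-) EX@7 MEM@8 WB@9
I4 ld r4 <- r2: IF@6 ID@7 stall=2 (RAW on I3.r2 (WB@9)) EX@10 MEM@11 WB@12
I5 add r3 <- r5,r2: IF@7 ID@10 stall=0 (-) EX@11 MEM@12 WB@13
I6 add r3 <- r5,r5: IF@10 ID@11 stall=0 (-) EX@12 MEM@13 WB@14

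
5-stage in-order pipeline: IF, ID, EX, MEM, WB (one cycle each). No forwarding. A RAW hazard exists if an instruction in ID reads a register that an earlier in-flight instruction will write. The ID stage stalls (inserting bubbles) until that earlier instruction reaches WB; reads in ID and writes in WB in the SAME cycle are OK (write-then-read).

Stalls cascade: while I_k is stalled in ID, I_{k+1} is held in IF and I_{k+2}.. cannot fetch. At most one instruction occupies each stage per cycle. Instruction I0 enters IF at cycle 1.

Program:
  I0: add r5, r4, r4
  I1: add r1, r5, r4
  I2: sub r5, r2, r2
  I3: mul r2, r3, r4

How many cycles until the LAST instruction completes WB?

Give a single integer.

I0 add r5 <- r4,r4: IF@1 ID@2 stall=0 (-) EX@3 MEM@4 WB@5
I1 add r1 <- r5,r4: IF@2 ID@3 stall=2 (RAW on I0.r5 (WB@5)) EX@6 MEM@7 WB@8
I2 sub r5 <- r2,r2: IF@3 ID@6 stall=0 (-) EX@7 MEM@8 WB@9
I3 mul r2 <- r3,r4: IF@6 ID@7 stall=0 (-) EX@8 MEM@9 WB@10

Answer: 10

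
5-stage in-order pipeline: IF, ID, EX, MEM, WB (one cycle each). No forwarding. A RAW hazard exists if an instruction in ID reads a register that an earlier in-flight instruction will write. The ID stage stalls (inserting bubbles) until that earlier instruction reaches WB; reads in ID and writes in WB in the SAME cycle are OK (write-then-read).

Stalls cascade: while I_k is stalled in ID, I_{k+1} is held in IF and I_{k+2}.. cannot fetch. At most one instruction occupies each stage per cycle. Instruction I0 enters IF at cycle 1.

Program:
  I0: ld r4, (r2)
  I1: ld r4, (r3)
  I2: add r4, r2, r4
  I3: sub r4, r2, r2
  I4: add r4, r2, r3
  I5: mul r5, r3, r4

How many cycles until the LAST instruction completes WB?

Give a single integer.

Answer: 14

Derivation:
I0 ld r4 <- r2: IF@1 ID@2 stall=0 (-) EX@3 MEM@4 WB@5
I1 ld r4 <- r3: IF@2 ID@3 stall=0 (-) EX@4 MEM@5 WB@6
I2 add r4 <- r2,r4: IF@3 ID@4 stall=2 (RAW on I1.r4 (WB@6)) EX@7 MEM@8 WB@9
I3 sub r4 <- r2,r2: IF@4 ID@7 stall=0 (-) EX@8 MEM@9 WB@10
I4 add r4 <- r2,r3: IF@7 ID@8 stall=0 (-) EX@9 MEM@10 WB@11
I5 mul r5 <- r3,r4: IF@8 ID@9 stall=2 (RAW on I4.r4 (WB@11)) EX@12 MEM@13 WB@14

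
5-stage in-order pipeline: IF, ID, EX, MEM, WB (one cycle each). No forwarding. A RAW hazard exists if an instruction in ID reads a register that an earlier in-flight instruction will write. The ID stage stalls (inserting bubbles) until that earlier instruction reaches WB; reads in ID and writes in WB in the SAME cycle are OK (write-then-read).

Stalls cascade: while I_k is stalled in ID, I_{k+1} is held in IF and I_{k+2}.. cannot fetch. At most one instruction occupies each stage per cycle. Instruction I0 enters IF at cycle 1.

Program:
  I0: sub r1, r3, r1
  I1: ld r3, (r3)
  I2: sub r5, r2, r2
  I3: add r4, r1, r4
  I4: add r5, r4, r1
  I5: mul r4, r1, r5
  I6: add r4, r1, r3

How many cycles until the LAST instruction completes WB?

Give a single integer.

I0 sub r1 <- r3,r1: IF@1 ID@2 stall=0 (-) EX@3 MEM@4 WB@5
I1 ld r3 <- r3: IF@2 ID@3 stall=0 (-) EX@4 MEM@5 WB@6
I2 sub r5 <- r2,r2: IF@3 ID@4 stall=0 (-) EX@5 MEM@6 WB@7
I3 add r4 <- r1,r4: IF@4 ID@5 stall=0 (-) EX@6 MEM@7 WB@8
I4 add r5 <- r4,r1: IF@5 ID@6 stall=2 (RAW on I3.r4 (WB@8)) EX@9 MEM@10 WB@11
I5 mul r4 <- r1,r5: IF@6 ID@9 stall=2 (RAW on I4.r5 (WB@11)) EX@12 MEM@13 WB@14
I6 add r4 <- r1,r3: IF@9 ID@12 stall=0 (-) EX@13 MEM@14 WB@15

Answer: 15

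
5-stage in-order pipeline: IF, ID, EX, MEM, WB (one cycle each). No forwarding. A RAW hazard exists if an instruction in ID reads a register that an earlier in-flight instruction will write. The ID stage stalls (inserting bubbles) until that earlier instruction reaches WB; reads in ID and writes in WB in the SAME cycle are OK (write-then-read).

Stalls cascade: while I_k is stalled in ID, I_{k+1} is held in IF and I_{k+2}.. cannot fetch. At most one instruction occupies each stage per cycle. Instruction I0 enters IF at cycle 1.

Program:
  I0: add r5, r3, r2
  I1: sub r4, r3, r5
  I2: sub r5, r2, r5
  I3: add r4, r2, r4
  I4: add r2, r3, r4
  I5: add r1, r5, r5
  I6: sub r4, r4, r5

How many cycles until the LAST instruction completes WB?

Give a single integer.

Answer: 16

Derivation:
I0 add r5 <- r3,r2: IF@1 ID@2 stall=0 (-) EX@3 MEM@4 WB@5
I1 sub r4 <- r3,r5: IF@2 ID@3 stall=2 (RAW on I0.r5 (WB@5)) EX@6 MEM@7 WB@8
I2 sub r5 <- r2,r5: IF@3 ID@6 stall=0 (-) EX@7 MEM@8 WB@9
I3 add r4 <- r2,r4: IF@6 ID@7 stall=1 (RAW on I1.r4 (WB@8)) EX@9 MEM@10 WB@11
I4 add r2 <- r3,r4: IF@7 ID@9 stall=2 (RAW on I3.r4 (WB@11)) EX@12 MEM@13 WB@14
I5 add r1 <- r5,r5: IF@9 ID@12 stall=0 (-) EX@13 MEM@14 WB@15
I6 sub r4 <- r4,r5: IF@12 ID@13 stall=0 (-) EX@14 MEM@15 WB@16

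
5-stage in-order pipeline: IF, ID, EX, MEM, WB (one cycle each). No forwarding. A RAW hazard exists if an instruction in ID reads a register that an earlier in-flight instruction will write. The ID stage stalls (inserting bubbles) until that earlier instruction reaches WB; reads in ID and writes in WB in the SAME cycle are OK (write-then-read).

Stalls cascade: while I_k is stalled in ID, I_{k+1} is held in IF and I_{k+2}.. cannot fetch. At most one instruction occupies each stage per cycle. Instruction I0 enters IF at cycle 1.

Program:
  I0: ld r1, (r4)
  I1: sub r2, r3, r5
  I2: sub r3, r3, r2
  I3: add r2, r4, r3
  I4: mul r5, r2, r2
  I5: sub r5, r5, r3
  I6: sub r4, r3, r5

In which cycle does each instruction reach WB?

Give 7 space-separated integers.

Answer: 5 6 9 12 15 18 21

Derivation:
I0 ld r1 <- r4: IF@1 ID@2 stall=0 (-) EX@3 MEM@4 WB@5
I1 sub r2 <- r3,r5: IF@2 ID@3 stall=0 (-) EX@4 MEM@5 WB@6
I2 sub r3 <- r3,r2: IF@3 ID@4 stall=2 (RAW on I1.r2 (WB@6)) EX@7 MEM@8 WB@9
I3 add r2 <- r4,r3: IF@4 ID@7 stall=2 (RAW on I2.r3 (WB@9)) EX@10 MEM@11 WB@12
I4 mul r5 <- r2,r2: IF@7 ID@10 stall=2 (RAW on I3.r2 (WB@12)) EX@13 MEM@14 WB@15
I5 sub r5 <- r5,r3: IF@10 ID@13 stall=2 (RAW on I4.r5 (WB@15)) EX@16 MEM@17 WB@18
I6 sub r4 <- r3,r5: IF@13 ID@16 stall=2 (RAW on I5.r5 (WB@18)) EX@19 MEM@20 WB@21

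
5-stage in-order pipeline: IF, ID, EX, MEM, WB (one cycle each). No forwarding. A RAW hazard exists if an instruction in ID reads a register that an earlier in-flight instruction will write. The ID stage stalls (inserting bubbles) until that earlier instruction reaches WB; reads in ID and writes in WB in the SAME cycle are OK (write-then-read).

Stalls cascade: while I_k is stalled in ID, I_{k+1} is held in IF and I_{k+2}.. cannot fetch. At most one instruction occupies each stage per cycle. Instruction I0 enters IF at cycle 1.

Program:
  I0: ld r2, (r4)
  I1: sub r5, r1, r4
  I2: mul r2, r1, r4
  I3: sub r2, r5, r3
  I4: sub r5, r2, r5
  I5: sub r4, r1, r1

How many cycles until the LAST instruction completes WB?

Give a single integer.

Answer: 13

Derivation:
I0 ld r2 <- r4: IF@1 ID@2 stall=0 (-) EX@3 MEM@4 WB@5
I1 sub r5 <- r1,r4: IF@2 ID@3 stall=0 (-) EX@4 MEM@5 WB@6
I2 mul r2 <- r1,r4: IF@3 ID@4 stall=0 (-) EX@5 MEM@6 WB@7
I3 sub r2 <- r5,r3: IF@4 ID@5 stall=1 (RAW on I1.r5 (WB@6)) EX@7 MEM@8 WB@9
I4 sub r5 <- r2,r5: IF@5 ID@7 stall=2 (RAW on I3.r2 (WB@9)) EX@10 MEM@11 WB@12
I5 sub r4 <- r1,r1: IF@7 ID@10 stall=0 (-) EX@11 MEM@12 WB@13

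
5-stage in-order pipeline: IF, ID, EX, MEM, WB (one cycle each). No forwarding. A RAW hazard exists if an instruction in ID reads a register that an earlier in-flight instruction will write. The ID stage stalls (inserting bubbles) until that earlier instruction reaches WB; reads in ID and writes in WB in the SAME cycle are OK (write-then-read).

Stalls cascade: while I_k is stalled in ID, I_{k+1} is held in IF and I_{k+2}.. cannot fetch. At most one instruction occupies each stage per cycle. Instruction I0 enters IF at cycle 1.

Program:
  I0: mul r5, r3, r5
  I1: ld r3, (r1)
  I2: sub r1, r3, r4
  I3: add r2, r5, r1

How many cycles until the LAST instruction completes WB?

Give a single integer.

I0 mul r5 <- r3,r5: IF@1 ID@2 stall=0 (-) EX@3 MEM@4 WB@5
I1 ld r3 <- r1: IF@2 ID@3 stall=0 (-) EX@4 MEM@5 WB@6
I2 sub r1 <- r3,r4: IF@3 ID@4 stall=2 (RAW on I1.r3 (WB@6)) EX@7 MEM@8 WB@9
I3 add r2 <- r5,r1: IF@4 ID@7 stall=2 (RAW on I2.r1 (WB@9)) EX@10 MEM@11 WB@12

Answer: 12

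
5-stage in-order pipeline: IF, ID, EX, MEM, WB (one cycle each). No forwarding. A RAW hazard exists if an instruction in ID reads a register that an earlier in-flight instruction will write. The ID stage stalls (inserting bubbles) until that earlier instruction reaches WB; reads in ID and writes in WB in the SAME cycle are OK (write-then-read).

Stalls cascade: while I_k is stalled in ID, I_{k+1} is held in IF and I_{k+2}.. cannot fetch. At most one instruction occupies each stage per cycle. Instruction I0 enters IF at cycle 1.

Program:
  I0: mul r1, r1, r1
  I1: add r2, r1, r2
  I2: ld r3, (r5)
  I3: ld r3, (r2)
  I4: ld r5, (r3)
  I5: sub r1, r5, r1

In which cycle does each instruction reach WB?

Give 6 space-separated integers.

Answer: 5 8 9 11 14 17

Derivation:
I0 mul r1 <- r1,r1: IF@1 ID@2 stall=0 (-) EX@3 MEM@4 WB@5
I1 add r2 <- r1,r2: IF@2 ID@3 stall=2 (RAW on I0.r1 (WB@5)) EX@6 MEM@7 WB@8
I2 ld r3 <- r5: IF@3 ID@6 stall=0 (-) EX@7 MEM@8 WB@9
I3 ld r3 <- r2: IF@6 ID@7 stall=1 (RAW on I1.r2 (WB@8)) EX@9 MEM@10 WB@11
I4 ld r5 <- r3: IF@7 ID@9 stall=2 (RAW on I3.r3 (WB@11)) EX@12 MEM@13 WB@14
I5 sub r1 <- r5,r1: IF@9 ID@12 stall=2 (RAW on I4.r5 (WB@14)) EX@15 MEM@16 WB@17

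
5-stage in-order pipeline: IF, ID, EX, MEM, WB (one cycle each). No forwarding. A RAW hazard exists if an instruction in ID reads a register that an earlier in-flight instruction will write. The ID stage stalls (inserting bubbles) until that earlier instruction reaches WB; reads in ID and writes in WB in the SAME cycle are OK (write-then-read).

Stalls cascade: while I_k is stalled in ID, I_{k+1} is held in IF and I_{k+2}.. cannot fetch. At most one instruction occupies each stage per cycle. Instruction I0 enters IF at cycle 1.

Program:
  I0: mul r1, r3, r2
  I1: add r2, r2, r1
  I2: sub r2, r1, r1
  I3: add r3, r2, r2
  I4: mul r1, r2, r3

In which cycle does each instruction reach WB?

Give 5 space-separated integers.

I0 mul r1 <- r3,r2: IF@1 ID@2 stall=0 (-) EX@3 MEM@4 WB@5
I1 add r2 <- r2,r1: IF@2 ID@3 stall=2 (RAW on I0.r1 (WB@5)) EX@6 MEM@7 WB@8
I2 sub r2 <- r1,r1: IF@3 ID@6 stall=0 (-) EX@7 MEM@8 WB@9
I3 add r3 <- r2,r2: IF@6 ID@7 stall=2 (RAW on I2.r2 (WB@9)) EX@10 MEM@11 WB@12
I4 mul r1 <- r2,r3: IF@7 ID@10 stall=2 (RAW on I3.r3 (WB@12)) EX@13 MEM@14 WB@15

Answer: 5 8 9 12 15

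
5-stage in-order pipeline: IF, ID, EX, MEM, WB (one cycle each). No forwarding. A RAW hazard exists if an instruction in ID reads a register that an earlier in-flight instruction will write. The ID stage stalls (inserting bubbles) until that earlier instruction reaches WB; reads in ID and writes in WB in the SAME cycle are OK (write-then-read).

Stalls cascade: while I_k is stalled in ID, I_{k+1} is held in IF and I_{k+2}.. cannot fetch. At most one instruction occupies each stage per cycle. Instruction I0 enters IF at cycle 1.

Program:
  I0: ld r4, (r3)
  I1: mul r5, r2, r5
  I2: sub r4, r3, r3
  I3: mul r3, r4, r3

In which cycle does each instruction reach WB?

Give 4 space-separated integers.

Answer: 5 6 7 10

Derivation:
I0 ld r4 <- r3: IF@1 ID@2 stall=0 (-) EX@3 MEM@4 WB@5
I1 mul r5 <- r2,r5: IF@2 ID@3 stall=0 (-) EX@4 MEM@5 WB@6
I2 sub r4 <- r3,r3: IF@3 ID@4 stall=0 (-) EX@5 MEM@6 WB@7
I3 mul r3 <- r4,r3: IF@4 ID@5 stall=2 (RAW on I2.r4 (WB@7)) EX@8 MEM@9 WB@10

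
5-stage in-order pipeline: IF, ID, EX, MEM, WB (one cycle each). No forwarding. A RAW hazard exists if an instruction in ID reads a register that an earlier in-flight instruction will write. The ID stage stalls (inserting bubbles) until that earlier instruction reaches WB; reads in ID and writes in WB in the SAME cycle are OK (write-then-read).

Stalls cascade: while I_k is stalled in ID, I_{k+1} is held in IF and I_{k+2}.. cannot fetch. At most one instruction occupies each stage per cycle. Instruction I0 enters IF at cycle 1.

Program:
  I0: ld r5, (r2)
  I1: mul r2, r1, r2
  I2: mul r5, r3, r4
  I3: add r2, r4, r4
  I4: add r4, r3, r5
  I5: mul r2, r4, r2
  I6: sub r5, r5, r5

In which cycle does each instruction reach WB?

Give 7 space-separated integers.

I0 ld r5 <- r2: IF@1 ID@2 stall=0 (-) EX@3 MEM@4 WB@5
I1 mul r2 <- r1,r2: IF@2 ID@3 stall=0 (-) EX@4 MEM@5 WB@6
I2 mul r5 <- r3,r4: IF@3 ID@4 stall=0 (-) EX@5 MEM@6 WB@7
I3 add r2 <- r4,r4: IF@4 ID@5 stall=0 (-) EX@6 MEM@7 WB@8
I4 add r4 <- r3,r5: IF@5 ID@6 stall=1 (RAW on I2.r5 (WB@7)) EX@8 MEM@9 WB@10
I5 mul r2 <- r4,r2: IF@6 ID@8 stall=2 (RAW on I4.r4 (WB@10)) EX@11 MEM@12 WB@13
I6 sub r5 <- r5,r5: IF@8 ID@11 stall=0 (-) EX@12 MEM@13 WB@14

Answer: 5 6 7 8 10 13 14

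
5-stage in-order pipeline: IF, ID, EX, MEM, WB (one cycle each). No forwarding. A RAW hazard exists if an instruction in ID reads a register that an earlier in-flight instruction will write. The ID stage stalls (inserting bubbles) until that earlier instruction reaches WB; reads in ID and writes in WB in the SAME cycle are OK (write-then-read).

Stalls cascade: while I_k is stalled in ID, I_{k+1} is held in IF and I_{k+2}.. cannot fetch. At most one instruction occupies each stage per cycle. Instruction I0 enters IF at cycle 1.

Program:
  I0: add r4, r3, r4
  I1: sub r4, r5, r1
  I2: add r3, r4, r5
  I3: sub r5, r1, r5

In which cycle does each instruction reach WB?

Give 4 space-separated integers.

I0 add r4 <- r3,r4: IF@1 ID@2 stall=0 (-) EX@3 MEM@4 WB@5
I1 sub r4 <- r5,r1: IF@2 ID@3 stall=0 (-) EX@4 MEM@5 WB@6
I2 add r3 <- r4,r5: IF@3 ID@4 stall=2 (RAW on I1.r4 (WB@6)) EX@7 MEM@8 WB@9
I3 sub r5 <- r1,r5: IF@4 ID@7 stall=0 (-) EX@8 MEM@9 WB@10

Answer: 5 6 9 10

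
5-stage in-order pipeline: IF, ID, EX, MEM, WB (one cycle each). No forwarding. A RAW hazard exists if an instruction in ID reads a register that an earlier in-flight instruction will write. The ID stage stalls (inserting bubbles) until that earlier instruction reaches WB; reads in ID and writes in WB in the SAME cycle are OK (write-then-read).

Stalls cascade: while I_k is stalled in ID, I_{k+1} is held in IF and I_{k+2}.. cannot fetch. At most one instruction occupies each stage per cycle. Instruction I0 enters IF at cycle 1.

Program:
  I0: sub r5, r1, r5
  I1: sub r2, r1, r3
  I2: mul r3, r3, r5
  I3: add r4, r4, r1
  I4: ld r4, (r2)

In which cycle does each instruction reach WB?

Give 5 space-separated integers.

Answer: 5 6 8 9 10

Derivation:
I0 sub r5 <- r1,r5: IF@1 ID@2 stall=0 (-) EX@3 MEM@4 WB@5
I1 sub r2 <- r1,r3: IF@2 ID@3 stall=0 (-) EX@4 MEM@5 WB@6
I2 mul r3 <- r3,r5: IF@3 ID@4 stall=1 (RAW on I0.r5 (WB@5)) EX@6 MEM@7 WB@8
I3 add r4 <- r4,r1: IF@4 ID@6 stall=0 (-) EX@7 MEM@8 WB@9
I4 ld r4 <- r2: IF@6 ID@7 stall=0 (-) EX@8 MEM@9 WB@10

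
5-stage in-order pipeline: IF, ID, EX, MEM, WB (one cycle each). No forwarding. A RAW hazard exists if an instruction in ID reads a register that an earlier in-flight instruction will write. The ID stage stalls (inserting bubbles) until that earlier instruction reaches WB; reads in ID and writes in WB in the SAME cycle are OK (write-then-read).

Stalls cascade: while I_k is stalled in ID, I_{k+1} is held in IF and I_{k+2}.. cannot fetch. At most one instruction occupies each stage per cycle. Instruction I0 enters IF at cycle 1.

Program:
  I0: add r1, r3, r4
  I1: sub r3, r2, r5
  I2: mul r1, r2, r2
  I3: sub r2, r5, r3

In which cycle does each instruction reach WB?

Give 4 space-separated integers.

Answer: 5 6 7 9

Derivation:
I0 add r1 <- r3,r4: IF@1 ID@2 stall=0 (-) EX@3 MEM@4 WB@5
I1 sub r3 <- r2,r5: IF@2 ID@3 stall=0 (-) EX@4 MEM@5 WB@6
I2 mul r1 <- r2,r2: IF@3 ID@4 stall=0 (-) EX@5 MEM@6 WB@7
I3 sub r2 <- r5,r3: IF@4 ID@5 stall=1 (RAW on I1.r3 (WB@6)) EX@7 MEM@8 WB@9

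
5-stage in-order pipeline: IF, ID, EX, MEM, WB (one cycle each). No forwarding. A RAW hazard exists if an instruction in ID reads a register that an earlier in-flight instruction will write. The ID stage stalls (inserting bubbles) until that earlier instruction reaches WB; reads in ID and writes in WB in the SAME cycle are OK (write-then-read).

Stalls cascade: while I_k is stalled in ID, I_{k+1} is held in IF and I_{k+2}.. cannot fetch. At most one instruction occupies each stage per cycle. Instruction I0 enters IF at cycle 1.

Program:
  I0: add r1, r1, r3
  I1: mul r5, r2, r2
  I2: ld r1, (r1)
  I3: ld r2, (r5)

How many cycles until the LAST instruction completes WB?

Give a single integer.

I0 add r1 <- r1,r3: IF@1 ID@2 stall=0 (-) EX@3 MEM@4 WB@5
I1 mul r5 <- r2,r2: IF@2 ID@3 stall=0 (-) EX@4 MEM@5 WB@6
I2 ld r1 <- r1: IF@3 ID@4 stall=1 (RAW on I0.r1 (WB@5)) EX@6 MEM@7 WB@8
I3 ld r2 <- r5: IF@4 ID@6 stall=0 (-) EX@7 MEM@8 WB@9

Answer: 9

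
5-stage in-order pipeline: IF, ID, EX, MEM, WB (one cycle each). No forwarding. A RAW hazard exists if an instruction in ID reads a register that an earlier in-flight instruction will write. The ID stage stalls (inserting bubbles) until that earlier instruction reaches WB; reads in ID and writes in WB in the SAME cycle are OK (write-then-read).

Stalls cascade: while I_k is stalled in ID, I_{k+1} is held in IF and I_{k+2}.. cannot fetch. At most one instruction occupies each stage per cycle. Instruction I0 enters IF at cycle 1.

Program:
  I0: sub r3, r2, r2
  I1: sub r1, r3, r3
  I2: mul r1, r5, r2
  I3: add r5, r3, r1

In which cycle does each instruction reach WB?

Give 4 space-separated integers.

Answer: 5 8 9 12

Derivation:
I0 sub r3 <- r2,r2: IF@1 ID@2 stall=0 (-) EX@3 MEM@4 WB@5
I1 sub r1 <- r3,r3: IF@2 ID@3 stall=2 (RAW on I0.r3 (WB@5)) EX@6 MEM@7 WB@8
I2 mul r1 <- r5,r2: IF@3 ID@6 stall=0 (-) EX@7 MEM@8 WB@9
I3 add r5 <- r3,r1: IF@6 ID@7 stall=2 (RAW on I2.r1 (WB@9)) EX@10 MEM@11 WB@12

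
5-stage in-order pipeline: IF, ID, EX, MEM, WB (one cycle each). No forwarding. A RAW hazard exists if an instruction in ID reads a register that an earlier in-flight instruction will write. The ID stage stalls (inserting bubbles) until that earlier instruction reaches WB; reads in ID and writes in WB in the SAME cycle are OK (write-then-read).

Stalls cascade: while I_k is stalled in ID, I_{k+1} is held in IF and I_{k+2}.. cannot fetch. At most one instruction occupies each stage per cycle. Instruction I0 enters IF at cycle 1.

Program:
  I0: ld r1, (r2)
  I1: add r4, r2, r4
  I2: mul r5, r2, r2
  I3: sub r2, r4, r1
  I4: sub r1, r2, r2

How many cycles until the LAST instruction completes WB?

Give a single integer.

I0 ld r1 <- r2: IF@1 ID@2 stall=0 (-) EX@3 MEM@4 WB@5
I1 add r4 <- r2,r4: IF@2 ID@3 stall=0 (-) EX@4 MEM@5 WB@6
I2 mul r5 <- r2,r2: IF@3 ID@4 stall=0 (-) EX@5 MEM@6 WB@7
I3 sub r2 <- r4,r1: IF@4 ID@5 stall=1 (RAW on I1.r4 (WB@6)) EX@7 MEM@8 WB@9
I4 sub r1 <- r2,r2: IF@5 ID@7 stall=2 (RAW on I3.r2 (WB@9)) EX@10 MEM@11 WB@12

Answer: 12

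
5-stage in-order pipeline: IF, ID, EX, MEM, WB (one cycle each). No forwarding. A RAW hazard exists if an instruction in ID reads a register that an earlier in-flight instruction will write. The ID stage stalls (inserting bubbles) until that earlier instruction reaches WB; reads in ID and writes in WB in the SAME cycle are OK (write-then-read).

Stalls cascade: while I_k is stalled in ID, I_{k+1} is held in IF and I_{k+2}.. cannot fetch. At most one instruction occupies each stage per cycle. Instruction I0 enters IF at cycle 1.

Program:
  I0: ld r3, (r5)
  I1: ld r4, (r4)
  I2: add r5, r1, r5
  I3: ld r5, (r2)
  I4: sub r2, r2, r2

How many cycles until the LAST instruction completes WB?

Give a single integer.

I0 ld r3 <- r5: IF@1 ID@2 stall=0 (-) EX@3 MEM@4 WB@5
I1 ld r4 <- r4: IF@2 ID@3 stall=0 (-) EX@4 MEM@5 WB@6
I2 add r5 <- r1,r5: IF@3 ID@4 stall=0 (-) EX@5 MEM@6 WB@7
I3 ld r5 <- r2: IF@4 ID@5 stall=0 (-) EX@6 MEM@7 WB@8
I4 sub r2 <- r2,r2: IF@5 ID@6 stall=0 (-) EX@7 MEM@8 WB@9

Answer: 9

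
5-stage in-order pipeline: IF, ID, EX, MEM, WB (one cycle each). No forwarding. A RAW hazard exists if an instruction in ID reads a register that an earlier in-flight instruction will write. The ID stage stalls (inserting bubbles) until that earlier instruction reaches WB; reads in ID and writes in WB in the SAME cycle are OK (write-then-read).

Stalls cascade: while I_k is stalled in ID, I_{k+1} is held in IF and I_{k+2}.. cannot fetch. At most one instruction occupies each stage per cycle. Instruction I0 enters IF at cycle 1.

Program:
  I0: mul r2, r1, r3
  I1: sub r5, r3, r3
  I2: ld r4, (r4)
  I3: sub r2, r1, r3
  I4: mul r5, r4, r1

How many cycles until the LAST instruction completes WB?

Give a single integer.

I0 mul r2 <- r1,r3: IF@1 ID@2 stall=0 (-) EX@3 MEM@4 WB@5
I1 sub r5 <- r3,r3: IF@2 ID@3 stall=0 (-) EX@4 MEM@5 WB@6
I2 ld r4 <- r4: IF@3 ID@4 stall=0 (-) EX@5 MEM@6 WB@7
I3 sub r2 <- r1,r3: IF@4 ID@5 stall=0 (-) EX@6 MEM@7 WB@8
I4 mul r5 <- r4,r1: IF@5 ID@6 stall=1 (RAW on I2.r4 (WB@7)) EX@8 MEM@9 WB@10

Answer: 10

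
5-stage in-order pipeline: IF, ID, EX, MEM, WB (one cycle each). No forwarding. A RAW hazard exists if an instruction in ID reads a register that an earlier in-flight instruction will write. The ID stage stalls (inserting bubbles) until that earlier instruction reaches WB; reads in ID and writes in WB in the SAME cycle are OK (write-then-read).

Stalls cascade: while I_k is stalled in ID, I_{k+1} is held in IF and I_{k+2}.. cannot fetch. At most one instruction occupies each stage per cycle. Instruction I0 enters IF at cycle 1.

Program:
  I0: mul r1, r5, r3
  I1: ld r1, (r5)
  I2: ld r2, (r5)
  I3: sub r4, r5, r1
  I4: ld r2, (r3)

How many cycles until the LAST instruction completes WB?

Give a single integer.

I0 mul r1 <- r5,r3: IF@1 ID@2 stall=0 (-) EX@3 MEM@4 WB@5
I1 ld r1 <- r5: IF@2 ID@3 stall=0 (-) EX@4 MEM@5 WB@6
I2 ld r2 <- r5: IF@3 ID@4 stall=0 (-) EX@5 MEM@6 WB@7
I3 sub r4 <- r5,r1: IF@4 ID@5 stall=1 (RAW on I1.r1 (WB@6)) EX@7 MEM@8 WB@9
I4 ld r2 <- r3: IF@5 ID@7 stall=0 (-) EX@8 MEM@9 WB@10

Answer: 10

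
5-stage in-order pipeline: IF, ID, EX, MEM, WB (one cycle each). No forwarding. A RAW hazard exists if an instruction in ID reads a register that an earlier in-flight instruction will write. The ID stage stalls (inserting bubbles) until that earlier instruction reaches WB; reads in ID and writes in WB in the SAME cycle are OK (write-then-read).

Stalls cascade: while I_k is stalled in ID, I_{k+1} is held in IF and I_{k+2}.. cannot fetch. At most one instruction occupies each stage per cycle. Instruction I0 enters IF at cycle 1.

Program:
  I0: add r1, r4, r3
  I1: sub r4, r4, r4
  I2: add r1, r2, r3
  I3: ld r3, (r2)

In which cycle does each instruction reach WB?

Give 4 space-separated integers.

Answer: 5 6 7 8

Derivation:
I0 add r1 <- r4,r3: IF@1 ID@2 stall=0 (-) EX@3 MEM@4 WB@5
I1 sub r4 <- r4,r4: IF@2 ID@3 stall=0 (-) EX@4 MEM@5 WB@6
I2 add r1 <- r2,r3: IF@3 ID@4 stall=0 (-) EX@5 MEM@6 WB@7
I3 ld r3 <- r2: IF@4 ID@5 stall=0 (-) EX@6 MEM@7 WB@8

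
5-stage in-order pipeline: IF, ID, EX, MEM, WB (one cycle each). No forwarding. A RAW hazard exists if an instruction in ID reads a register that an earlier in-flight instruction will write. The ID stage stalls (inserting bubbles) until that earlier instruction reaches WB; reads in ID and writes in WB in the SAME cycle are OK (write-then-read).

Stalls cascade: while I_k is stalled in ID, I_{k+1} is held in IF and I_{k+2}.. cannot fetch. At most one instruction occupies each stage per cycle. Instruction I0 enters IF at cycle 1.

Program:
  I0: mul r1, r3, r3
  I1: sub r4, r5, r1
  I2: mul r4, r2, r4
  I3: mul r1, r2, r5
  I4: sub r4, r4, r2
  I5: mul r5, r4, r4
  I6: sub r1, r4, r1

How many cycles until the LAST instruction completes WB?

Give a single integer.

I0 mul r1 <- r3,r3: IF@1 ID@2 stall=0 (-) EX@3 MEM@4 WB@5
I1 sub r4 <- r5,r1: IF@2 ID@3 stall=2 (RAW on I0.r1 (WB@5)) EX@6 MEM@7 WB@8
I2 mul r4 <- r2,r4: IF@3 ID@6 stall=2 (RAW on I1.r4 (WB@8)) EX@9 MEM@10 WB@11
I3 mul r1 <- r2,r5: IF@6 ID@9 stall=0 (-) EX@10 MEM@11 WB@12
I4 sub r4 <- r4,r2: IF@9 ID@10 stall=1 (RAW on I2.r4 (WB@11)) EX@12 MEM@13 WB@14
I5 mul r5 <- r4,r4: IF@10 ID@12 stall=2 (RAW on I4.r4 (WB@14)) EX@15 MEM@16 WB@17
I6 sub r1 <- r4,r1: IF@12 ID@15 stall=0 (-) EX@16 MEM@17 WB@18

Answer: 18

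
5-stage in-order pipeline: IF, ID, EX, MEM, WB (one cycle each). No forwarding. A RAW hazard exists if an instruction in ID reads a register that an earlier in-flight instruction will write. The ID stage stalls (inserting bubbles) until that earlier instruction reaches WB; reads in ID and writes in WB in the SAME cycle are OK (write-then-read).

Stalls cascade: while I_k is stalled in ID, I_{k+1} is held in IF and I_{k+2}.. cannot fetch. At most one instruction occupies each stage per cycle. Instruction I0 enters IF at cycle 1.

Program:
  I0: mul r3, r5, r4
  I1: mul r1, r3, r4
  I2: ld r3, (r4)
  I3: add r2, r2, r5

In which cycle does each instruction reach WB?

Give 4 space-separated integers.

Answer: 5 8 9 10

Derivation:
I0 mul r3 <- r5,r4: IF@1 ID@2 stall=0 (-) EX@3 MEM@4 WB@5
I1 mul r1 <- r3,r4: IF@2 ID@3 stall=2 (RAW on I0.r3 (WB@5)) EX@6 MEM@7 WB@8
I2 ld r3 <- r4: IF@3 ID@6 stall=0 (-) EX@7 MEM@8 WB@9
I3 add r2 <- r2,r5: IF@6 ID@7 stall=0 (-) EX@8 MEM@9 WB@10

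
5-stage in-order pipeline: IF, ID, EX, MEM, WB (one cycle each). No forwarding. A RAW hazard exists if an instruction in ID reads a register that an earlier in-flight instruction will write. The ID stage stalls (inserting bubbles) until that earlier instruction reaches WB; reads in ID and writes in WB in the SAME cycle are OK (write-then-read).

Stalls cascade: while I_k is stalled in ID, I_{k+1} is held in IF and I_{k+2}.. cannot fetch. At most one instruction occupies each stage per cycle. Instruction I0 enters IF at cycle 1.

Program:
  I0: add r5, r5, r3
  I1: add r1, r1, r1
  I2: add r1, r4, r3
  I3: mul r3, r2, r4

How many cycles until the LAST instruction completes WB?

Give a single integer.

Answer: 8

Derivation:
I0 add r5 <- r5,r3: IF@1 ID@2 stall=0 (-) EX@3 MEM@4 WB@5
I1 add r1 <- r1,r1: IF@2 ID@3 stall=0 (-) EX@4 MEM@5 WB@6
I2 add r1 <- r4,r3: IF@3 ID@4 stall=0 (-) EX@5 MEM@6 WB@7
I3 mul r3 <- r2,r4: IF@4 ID@5 stall=0 (-) EX@6 MEM@7 WB@8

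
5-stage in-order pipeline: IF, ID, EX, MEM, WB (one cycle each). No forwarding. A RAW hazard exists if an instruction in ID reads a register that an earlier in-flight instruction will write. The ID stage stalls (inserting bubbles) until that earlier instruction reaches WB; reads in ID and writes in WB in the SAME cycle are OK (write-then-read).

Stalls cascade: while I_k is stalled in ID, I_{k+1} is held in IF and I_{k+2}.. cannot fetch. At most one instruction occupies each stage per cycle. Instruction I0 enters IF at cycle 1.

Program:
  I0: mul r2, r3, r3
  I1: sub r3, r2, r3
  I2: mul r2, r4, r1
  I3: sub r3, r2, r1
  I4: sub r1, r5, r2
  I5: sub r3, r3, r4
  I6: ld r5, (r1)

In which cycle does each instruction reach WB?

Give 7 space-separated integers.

Answer: 5 8 9 12 13 15 16

Derivation:
I0 mul r2 <- r3,r3: IF@1 ID@2 stall=0 (-) EX@3 MEM@4 WB@5
I1 sub r3 <- r2,r3: IF@2 ID@3 stall=2 (RAW on I0.r2 (WB@5)) EX@6 MEM@7 WB@8
I2 mul r2 <- r4,r1: IF@3 ID@6 stall=0 (-) EX@7 MEM@8 WB@9
I3 sub r3 <- r2,r1: IF@6 ID@7 stall=2 (RAW on I2.r2 (WB@9)) EX@10 MEM@11 WB@12
I4 sub r1 <- r5,r2: IF@7 ID@10 stall=0 (-) EX@11 MEM@12 WB@13
I5 sub r3 <- r3,r4: IF@10 ID@11 stall=1 (RAW on I3.r3 (WB@12)) EX@13 MEM@14 WB@15
I6 ld r5 <- r1: IF@11 ID@13 stall=0 (-) EX@14 MEM@15 WB@16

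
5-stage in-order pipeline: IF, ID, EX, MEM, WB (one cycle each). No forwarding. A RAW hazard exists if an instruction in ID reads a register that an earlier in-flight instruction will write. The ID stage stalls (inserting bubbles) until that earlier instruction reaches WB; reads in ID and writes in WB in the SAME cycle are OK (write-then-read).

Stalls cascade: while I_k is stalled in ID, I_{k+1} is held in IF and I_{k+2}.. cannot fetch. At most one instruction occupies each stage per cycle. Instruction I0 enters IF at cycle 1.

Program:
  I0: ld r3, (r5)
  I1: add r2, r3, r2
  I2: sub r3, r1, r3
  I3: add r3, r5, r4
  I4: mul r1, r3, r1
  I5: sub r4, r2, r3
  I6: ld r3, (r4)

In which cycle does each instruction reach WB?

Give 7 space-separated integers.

I0 ld r3 <- r5: IF@1 ID@2 stall=0 (-) EX@3 MEM@4 WB@5
I1 add r2 <- r3,r2: IF@2 ID@3 stall=2 (RAW on I0.r3 (WB@5)) EX@6 MEM@7 WB@8
I2 sub r3 <- r1,r3: IF@3 ID@6 stall=0 (-) EX@7 MEM@8 WB@9
I3 add r3 <- r5,r4: IF@6 ID@7 stall=0 (-) EX@8 MEM@9 WB@10
I4 mul r1 <- r3,r1: IF@7 ID@8 stall=2 (RAW on I3.r3 (WB@10)) EX@11 MEM@12 WB@13
I5 sub r4 <- r2,r3: IF@8 ID@11 stall=0 (-) EX@12 MEM@13 WB@14
I6 ld r3 <- r4: IF@11 ID@12 stall=2 (RAW on I5.r4 (WB@14)) EX@15 MEM@16 WB@17

Answer: 5 8 9 10 13 14 17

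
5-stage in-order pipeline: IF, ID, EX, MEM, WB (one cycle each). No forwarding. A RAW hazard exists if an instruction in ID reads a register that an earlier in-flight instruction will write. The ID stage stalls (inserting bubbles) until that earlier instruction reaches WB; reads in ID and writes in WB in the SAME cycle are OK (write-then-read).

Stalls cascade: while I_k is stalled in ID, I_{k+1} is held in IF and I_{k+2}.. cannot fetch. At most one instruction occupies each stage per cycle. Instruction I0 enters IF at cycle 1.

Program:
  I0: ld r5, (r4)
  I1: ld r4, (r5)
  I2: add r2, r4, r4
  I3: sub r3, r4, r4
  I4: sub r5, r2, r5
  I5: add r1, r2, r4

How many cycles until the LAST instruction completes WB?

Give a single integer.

Answer: 15

Derivation:
I0 ld r5 <- r4: IF@1 ID@2 stall=0 (-) EX@3 MEM@4 WB@5
I1 ld r4 <- r5: IF@2 ID@3 stall=2 (RAW on I0.r5 (WB@5)) EX@6 MEM@7 WB@8
I2 add r2 <- r4,r4: IF@3 ID@6 stall=2 (RAW on I1.r4 (WB@8)) EX@9 MEM@10 WB@11
I3 sub r3 <- r4,r4: IF@6 ID@9 stall=0 (-) EX@10 MEM@11 WB@12
I4 sub r5 <- r2,r5: IF@9 ID@10 stall=1 (RAW on I2.r2 (WB@11)) EX@12 MEM@13 WB@14
I5 add r1 <- r2,r4: IF@10 ID@12 stall=0 (-) EX@13 MEM@14 WB@15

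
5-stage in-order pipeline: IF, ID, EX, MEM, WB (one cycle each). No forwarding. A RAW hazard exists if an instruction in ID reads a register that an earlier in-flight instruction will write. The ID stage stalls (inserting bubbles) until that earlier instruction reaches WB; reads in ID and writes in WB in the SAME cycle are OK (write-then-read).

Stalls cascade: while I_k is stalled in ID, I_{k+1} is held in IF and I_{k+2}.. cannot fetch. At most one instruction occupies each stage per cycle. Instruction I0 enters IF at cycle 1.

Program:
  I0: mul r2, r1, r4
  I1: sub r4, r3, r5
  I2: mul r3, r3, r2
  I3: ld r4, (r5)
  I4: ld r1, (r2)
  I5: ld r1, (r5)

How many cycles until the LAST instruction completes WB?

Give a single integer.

Answer: 11

Derivation:
I0 mul r2 <- r1,r4: IF@1 ID@2 stall=0 (-) EX@3 MEM@4 WB@5
I1 sub r4 <- r3,r5: IF@2 ID@3 stall=0 (-) EX@4 MEM@5 WB@6
I2 mul r3 <- r3,r2: IF@3 ID@4 stall=1 (RAW on I0.r2 (WB@5)) EX@6 MEM@7 WB@8
I3 ld r4 <- r5: IF@4 ID@6 stall=0 (-) EX@7 MEM@8 WB@9
I4 ld r1 <- r2: IF@6 ID@7 stall=0 (-) EX@8 MEM@9 WB@10
I5 ld r1 <- r5: IF@7 ID@8 stall=0 (-) EX@9 MEM@10 WB@11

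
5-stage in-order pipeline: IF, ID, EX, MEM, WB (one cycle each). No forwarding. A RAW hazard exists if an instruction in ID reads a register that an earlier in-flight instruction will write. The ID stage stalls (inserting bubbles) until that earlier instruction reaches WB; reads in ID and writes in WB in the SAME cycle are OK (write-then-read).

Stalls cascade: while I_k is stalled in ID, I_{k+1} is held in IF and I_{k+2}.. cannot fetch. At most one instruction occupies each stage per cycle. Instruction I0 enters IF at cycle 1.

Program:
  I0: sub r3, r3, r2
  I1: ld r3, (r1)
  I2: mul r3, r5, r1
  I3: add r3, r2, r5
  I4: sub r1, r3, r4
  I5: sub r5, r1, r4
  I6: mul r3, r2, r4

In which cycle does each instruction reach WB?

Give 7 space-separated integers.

I0 sub r3 <- r3,r2: IF@1 ID@2 stall=0 (-) EX@3 MEM@4 WB@5
I1 ld r3 <- r1: IF@2 ID@3 stall=0 (-) EX@4 MEM@5 WB@6
I2 mul r3 <- r5,r1: IF@3 ID@4 stall=0 (-) EX@5 MEM@6 WB@7
I3 add r3 <- r2,r5: IF@4 ID@5 stall=0 (-) EX@6 MEM@7 WB@8
I4 sub r1 <- r3,r4: IF@5 ID@6 stall=2 (RAW on I3.r3 (WB@8)) EX@9 MEM@10 WB@11
I5 sub r5 <- r1,r4: IF@6 ID@9 stall=2 (RAW on I4.r1 (WB@11)) EX@12 MEM@13 WB@14
I6 mul r3 <- r2,r4: IF@9 ID@12 stall=0 (-) EX@13 MEM@14 WB@15

Answer: 5 6 7 8 11 14 15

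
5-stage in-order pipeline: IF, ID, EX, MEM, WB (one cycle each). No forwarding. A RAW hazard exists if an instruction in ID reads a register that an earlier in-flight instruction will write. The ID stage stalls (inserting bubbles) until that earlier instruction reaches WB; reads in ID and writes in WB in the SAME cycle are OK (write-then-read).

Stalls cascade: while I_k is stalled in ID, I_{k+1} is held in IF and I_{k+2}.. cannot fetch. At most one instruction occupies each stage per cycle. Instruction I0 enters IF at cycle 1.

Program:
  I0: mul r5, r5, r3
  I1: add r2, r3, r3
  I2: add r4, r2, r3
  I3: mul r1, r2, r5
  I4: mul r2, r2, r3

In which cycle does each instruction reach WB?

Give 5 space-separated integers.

I0 mul r5 <- r5,r3: IF@1 ID@2 stall=0 (-) EX@3 MEM@4 WB@5
I1 add r2 <- r3,r3: IF@2 ID@3 stall=0 (-) EX@4 MEM@5 WB@6
I2 add r4 <- r2,r3: IF@3 ID@4 stall=2 (RAW on I1.r2 (WB@6)) EX@7 MEM@8 WB@9
I3 mul r1 <- r2,r5: IF@4 ID@7 stall=0 (-) EX@8 MEM@9 WB@10
I4 mul r2 <- r2,r3: IF@7 ID@8 stall=0 (-) EX@9 MEM@10 WB@11

Answer: 5 6 9 10 11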